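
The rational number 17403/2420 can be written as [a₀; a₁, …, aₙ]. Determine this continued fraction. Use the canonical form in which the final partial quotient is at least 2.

[7; 5, 4, 2, 2, 3, 1, 4]

Apply division with remainder until the remainder is 0:
17403 ÷ 2420 → quotient 7, remainder 463
2420 ÷ 463 → quotient 5, remainder 105
463 ÷ 105 → quotient 4, remainder 43
105 ÷ 43 → quotient 2, remainder 19
43 ÷ 19 → quotient 2, remainder 5
19 ÷ 5 → quotient 3, remainder 4
5 ÷ 4 → quotient 1, remainder 1
4 ÷ 1 → quotient 4, remainder 0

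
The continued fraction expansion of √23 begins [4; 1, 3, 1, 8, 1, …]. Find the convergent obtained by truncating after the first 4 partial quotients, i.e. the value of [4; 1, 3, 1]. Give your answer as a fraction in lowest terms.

Start with 1.
3 + 1/(1/1) = 3 + 1/1 = 4/1
1 + 1/(4/1) = 1 + 1/4 = 5/4
4 + 1/(5/4) = 4 + 4/5 = 24/5

24/5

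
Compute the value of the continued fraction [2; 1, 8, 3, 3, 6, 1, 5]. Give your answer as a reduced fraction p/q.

11515/3981

Starting at the tail and folding back:
Start with 5.
1 + 1/(5/1) = 1 + 1/5 = 6/5
6 + 1/(6/5) = 6 + 5/6 = 41/6
3 + 1/(41/6) = 3 + 6/41 = 129/41
3 + 1/(129/41) = 3 + 41/129 = 428/129
8 + 1/(428/129) = 8 + 129/428 = 3553/428
1 + 1/(3553/428) = 1 + 428/3553 = 3981/3553
2 + 1/(3981/3553) = 2 + 3553/3981 = 11515/3981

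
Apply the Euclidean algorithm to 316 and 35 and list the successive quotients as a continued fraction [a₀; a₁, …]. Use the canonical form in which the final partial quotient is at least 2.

[9; 35]

Apply division with remainder until the remainder is 0:
⌊316/35⌋ = 9, remainder 1
⌊35/1⌋ = 35, remainder 0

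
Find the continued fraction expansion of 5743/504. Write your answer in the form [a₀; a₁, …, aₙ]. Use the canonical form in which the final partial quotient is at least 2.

Repeatedly divide and take the remainder:
⌊5743/504⌋ = 11, remainder 199
⌊504/199⌋ = 2, remainder 106
⌊199/106⌋ = 1, remainder 93
⌊106/93⌋ = 1, remainder 13
⌊93/13⌋ = 7, remainder 2
⌊13/2⌋ = 6, remainder 1
⌊2/1⌋ = 2, remainder 0

[11; 2, 1, 1, 7, 6, 2]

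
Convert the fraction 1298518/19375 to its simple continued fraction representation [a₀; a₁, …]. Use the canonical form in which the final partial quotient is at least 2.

1298518 = 67·19375 + 393, so a_0 = 67
19375 = 49·393 + 118, so a_1 = 49
393 = 3·118 + 39, so a_2 = 3
118 = 3·39 + 1, so a_3 = 3
39 = 39·1 + 0, so a_4 = 39

[67; 49, 3, 3, 39]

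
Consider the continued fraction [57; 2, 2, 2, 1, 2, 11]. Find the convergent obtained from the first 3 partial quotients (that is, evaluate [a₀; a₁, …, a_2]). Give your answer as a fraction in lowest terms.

287/5

a_0 = 57: 57/1
a_1 = 2: 115/2
a_2 = 2: 287/5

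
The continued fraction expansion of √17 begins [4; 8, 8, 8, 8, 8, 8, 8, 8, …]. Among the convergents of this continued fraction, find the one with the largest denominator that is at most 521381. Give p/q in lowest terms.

1166876/283009

a_0 = 4: 4/1  (≤ bound)
a_1 = 8: 33/8  (≤ bound)
a_2 = 8: 268/65  (≤ bound)
a_3 = 8: 2177/528  (≤ bound)
a_4 = 8: 17684/4289  (≤ bound)
a_5 = 8: 143649/34840  (≤ bound)
a_6 = 8: 1166876/283009  (≤ bound)
a_7 = 8: 9478657/2298912  (> 521381, stop)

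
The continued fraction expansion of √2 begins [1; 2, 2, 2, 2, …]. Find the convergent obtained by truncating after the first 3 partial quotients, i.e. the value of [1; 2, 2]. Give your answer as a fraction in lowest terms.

a_0 = 1: 1/1
a_1 = 2: 3/2
a_2 = 2: 7/5

7/5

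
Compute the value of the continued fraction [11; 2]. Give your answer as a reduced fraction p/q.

Compute successive convergents:
a_0 = 11: 11/1
a_1 = 2: 23/2

23/2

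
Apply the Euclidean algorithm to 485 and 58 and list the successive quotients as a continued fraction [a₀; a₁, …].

Repeatedly divide and take the remainder:
⌊485/58⌋ = 8, remainder 21
⌊58/21⌋ = 2, remainder 16
⌊21/16⌋ = 1, remainder 5
⌊16/5⌋ = 3, remainder 1
⌊5/1⌋ = 5, remainder 0

[8; 2, 1, 3, 5]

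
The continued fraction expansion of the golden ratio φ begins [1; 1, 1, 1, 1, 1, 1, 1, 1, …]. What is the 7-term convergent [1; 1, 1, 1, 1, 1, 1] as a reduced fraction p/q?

Build up convergents one term at a time:
a_0 = 1: 1/1
a_1 = 1: 2/1
a_2 = 1: 3/2
a_3 = 1: 5/3
a_4 = 1: 8/5
a_5 = 1: 13/8
a_6 = 1: 21/13

21/13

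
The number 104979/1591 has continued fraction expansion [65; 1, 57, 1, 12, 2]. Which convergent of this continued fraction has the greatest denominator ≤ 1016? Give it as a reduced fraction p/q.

a_0 = 65: 65/1  (≤ bound)
a_1 = 1: 66/1  (≤ bound)
a_2 = 57: 3827/58  (≤ bound)
a_3 = 1: 3893/59  (≤ bound)
a_4 = 12: 50543/766  (≤ bound)
a_5 = 2: 104979/1591  (> 1016, stop)

50543/766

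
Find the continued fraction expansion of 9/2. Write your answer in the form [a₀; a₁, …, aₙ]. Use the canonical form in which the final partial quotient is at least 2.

[4; 2]

Run the Euclidean algorithm, recording each quotient:
9 = 4·2 + 1, so a_0 = 4
2 = 2·1 + 0, so a_1 = 2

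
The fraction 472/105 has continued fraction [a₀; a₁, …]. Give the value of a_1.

472 ÷ 105 → quotient 4, remainder 52
105 ÷ 52 → quotient 2, remainder 1

2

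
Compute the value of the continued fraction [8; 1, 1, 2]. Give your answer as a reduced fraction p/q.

43/5

Build up convergents one term at a time:
a_0 = 8: 8/1
a_1 = 1: 9/1
a_2 = 1: 17/2
a_3 = 2: 43/5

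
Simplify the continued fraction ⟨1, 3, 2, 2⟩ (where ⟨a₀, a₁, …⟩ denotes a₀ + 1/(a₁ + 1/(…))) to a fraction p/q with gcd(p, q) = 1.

Start with 2.
2 + 1/(2/1) = 2 + 1/2 = 5/2
3 + 1/(5/2) = 3 + 2/5 = 17/5
1 + 1/(17/5) = 1 + 5/17 = 22/17

22/17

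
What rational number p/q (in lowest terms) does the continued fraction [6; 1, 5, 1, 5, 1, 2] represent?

a_0 = 6: 6/1
a_1 = 1: 7/1
a_2 = 5: 41/6
a_3 = 1: 48/7
a_4 = 5: 281/41
a_5 = 1: 329/48
a_6 = 2: 939/137

939/137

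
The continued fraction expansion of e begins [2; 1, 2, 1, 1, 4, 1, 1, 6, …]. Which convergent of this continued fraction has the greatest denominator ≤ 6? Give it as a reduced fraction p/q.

a_0 = 2: 2/1  (≤ bound)
a_1 = 1: 3/1  (≤ bound)
a_2 = 2: 8/3  (≤ bound)
a_3 = 1: 11/4  (≤ bound)
a_4 = 1: 19/7  (> 6, stop)

11/4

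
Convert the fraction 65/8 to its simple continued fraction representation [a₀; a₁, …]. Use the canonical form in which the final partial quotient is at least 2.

[8; 8]

65 ÷ 8 → quotient 8, remainder 1
8 ÷ 1 → quotient 8, remainder 0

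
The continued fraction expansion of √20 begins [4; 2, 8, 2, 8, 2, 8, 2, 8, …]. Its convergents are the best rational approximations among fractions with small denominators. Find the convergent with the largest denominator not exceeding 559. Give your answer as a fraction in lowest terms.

List convergents until the denominator exceeds the bound:
a_0 = 4: 4/1  (≤ bound)
a_1 = 2: 9/2  (≤ bound)
a_2 = 8: 76/17  (≤ bound)
a_3 = 2: 161/36  (≤ bound)
a_4 = 8: 1364/305  (≤ bound)
a_5 = 2: 2889/646  (> 559, stop)

1364/305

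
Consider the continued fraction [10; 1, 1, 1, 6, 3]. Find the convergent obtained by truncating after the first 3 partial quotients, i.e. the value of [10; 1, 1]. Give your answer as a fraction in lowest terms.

21/2

Use the convergent recurrence hₖ = aₖ·hₖ₋₁ + hₖ₋₂ (and likewise for the denominators kₖ):
a_0 = 10: 10/1
a_1 = 1: 11/1
a_2 = 1: 21/2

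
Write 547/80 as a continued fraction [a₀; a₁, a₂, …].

[6; 1, 5, 6, 2]

⌊547/80⌋ = 6, remainder 67
⌊80/67⌋ = 1, remainder 13
⌊67/13⌋ = 5, remainder 2
⌊13/2⌋ = 6, remainder 1
⌊2/1⌋ = 2, remainder 0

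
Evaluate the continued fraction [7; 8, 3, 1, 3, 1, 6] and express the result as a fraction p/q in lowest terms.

Compute successive convergents:
a_0 = 7: 7/1
a_1 = 8: 57/8
a_2 = 3: 178/25
a_3 = 1: 235/33
a_4 = 3: 883/124
a_5 = 1: 1118/157
a_6 = 6: 7591/1066

7591/1066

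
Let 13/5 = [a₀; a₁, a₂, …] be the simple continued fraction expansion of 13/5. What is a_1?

1

13 ÷ 5 → quotient 2, remainder 3
5 ÷ 3 → quotient 1, remainder 2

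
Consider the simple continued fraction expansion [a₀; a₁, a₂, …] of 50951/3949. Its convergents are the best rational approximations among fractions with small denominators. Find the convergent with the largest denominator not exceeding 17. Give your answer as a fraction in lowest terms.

129/10

List convergents until the denominator exceeds the bound:
a_0 = 12: 12/1  (≤ bound)
a_1 = 1: 13/1  (≤ bound)
a_2 = 9: 129/10  (≤ bound)
a_3 = 4: 529/41  (> 17, stop)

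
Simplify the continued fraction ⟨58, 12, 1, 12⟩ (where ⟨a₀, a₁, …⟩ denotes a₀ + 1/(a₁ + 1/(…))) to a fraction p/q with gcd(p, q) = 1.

9757/168

Start with 12.
1 + 1/(12/1) = 1 + 1/12 = 13/12
12 + 1/(13/12) = 12 + 12/13 = 168/13
58 + 1/(168/13) = 58 + 13/168 = 9757/168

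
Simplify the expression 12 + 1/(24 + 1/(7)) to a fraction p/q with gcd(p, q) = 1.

Use the convergent recurrence hₖ = aₖ·hₖ₋₁ + hₖ₋₂ (and likewise for the denominators kₖ):
a_0 = 12: 12/1
a_1 = 24: 289/24
a_2 = 7: 2035/169

2035/169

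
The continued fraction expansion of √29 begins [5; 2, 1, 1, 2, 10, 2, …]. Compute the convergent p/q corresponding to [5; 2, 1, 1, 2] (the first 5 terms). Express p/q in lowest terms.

70/13

a_0 = 5: 5/1
a_1 = 2: 11/2
a_2 = 1: 16/3
a_3 = 1: 27/5
a_4 = 2: 70/13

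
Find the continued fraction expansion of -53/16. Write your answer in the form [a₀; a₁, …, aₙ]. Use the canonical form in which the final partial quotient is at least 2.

[-4; 1, 2, 5]

Repeatedly divide and take the remainder:
-53 = -4·16 + 11, so a_0 = -4
16 = 1·11 + 5, so a_1 = 1
11 = 2·5 + 1, so a_2 = 2
5 = 5·1 + 0, so a_3 = 5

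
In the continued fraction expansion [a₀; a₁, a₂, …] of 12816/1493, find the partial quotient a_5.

12816 ÷ 1493 → quotient 8, remainder 872
1493 ÷ 872 → quotient 1, remainder 621
872 ÷ 621 → quotient 1, remainder 251
621 ÷ 251 → quotient 2, remainder 119
251 ÷ 119 → quotient 2, remainder 13
119 ÷ 13 → quotient 9, remainder 2

9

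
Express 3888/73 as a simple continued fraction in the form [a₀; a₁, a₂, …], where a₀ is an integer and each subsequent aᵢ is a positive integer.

[53; 3, 1, 5, 3]

⌊3888/73⌋ = 53, remainder 19
⌊73/19⌋ = 3, remainder 16
⌊19/16⌋ = 1, remainder 3
⌊16/3⌋ = 5, remainder 1
⌊3/1⌋ = 3, remainder 0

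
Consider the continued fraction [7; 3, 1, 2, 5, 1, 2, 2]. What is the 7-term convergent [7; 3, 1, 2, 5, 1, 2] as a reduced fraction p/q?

Use the convergent recurrence hₖ = aₖ·hₖ₋₁ + hₖ₋₂ (and likewise for the denominators kₖ):
a_0 = 7: 7/1
a_1 = 3: 22/3
a_2 = 1: 29/4
a_3 = 2: 80/11
a_4 = 5: 429/59
a_5 = 1: 509/70
a_6 = 2: 1447/199

1447/199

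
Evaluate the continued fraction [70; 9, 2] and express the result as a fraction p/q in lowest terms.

a_0 = 70: 70/1
a_1 = 9: 631/9
a_2 = 2: 1332/19

1332/19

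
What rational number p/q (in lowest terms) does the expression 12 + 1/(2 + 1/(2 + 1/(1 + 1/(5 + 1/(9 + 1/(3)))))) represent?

14177/1141

a_0 = 12: 12/1
a_1 = 2: 25/2
a_2 = 2: 62/5
a_3 = 1: 87/7
a_4 = 5: 497/40
a_5 = 9: 4560/367
a_6 = 3: 14177/1141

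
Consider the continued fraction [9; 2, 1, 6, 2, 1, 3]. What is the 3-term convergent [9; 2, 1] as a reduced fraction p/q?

28/3

a_0 = 9: 9/1
a_1 = 2: 19/2
a_2 = 1: 28/3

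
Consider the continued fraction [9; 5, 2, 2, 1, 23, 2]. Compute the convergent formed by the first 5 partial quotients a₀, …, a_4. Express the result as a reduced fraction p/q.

349/38

Starting at the tail and folding back:
Start with 1.
2 + 1/(1/1) = 2 + 1/1 = 3/1
2 + 1/(3/1) = 2 + 1/3 = 7/3
5 + 1/(7/3) = 5 + 3/7 = 38/7
9 + 1/(38/7) = 9 + 7/38 = 349/38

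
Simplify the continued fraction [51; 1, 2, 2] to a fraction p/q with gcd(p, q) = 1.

a_0 = 51: 51/1
a_1 = 1: 52/1
a_2 = 2: 155/3
a_3 = 2: 362/7

362/7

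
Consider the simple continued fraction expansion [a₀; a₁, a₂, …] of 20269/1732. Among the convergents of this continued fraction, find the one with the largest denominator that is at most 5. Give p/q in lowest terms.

List convergents until the denominator exceeds the bound:
a_0 = 11: 11/1  (≤ bound)
a_1 = 1: 12/1  (≤ bound)
a_2 = 2: 35/3  (≤ bound)
a_3 = 2: 82/7  (> 5, stop)

35/3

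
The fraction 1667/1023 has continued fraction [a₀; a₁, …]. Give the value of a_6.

1667 = 1·1023 + 644, so a_0 = 1
1023 = 1·644 + 379, so a_1 = 1
644 = 1·379 + 265, so a_2 = 1
379 = 1·265 + 114, so a_3 = 1
265 = 2·114 + 37, so a_4 = 2
114 = 3·37 + 3, so a_5 = 3
37 = 12·3 + 1, so a_6 = 12

12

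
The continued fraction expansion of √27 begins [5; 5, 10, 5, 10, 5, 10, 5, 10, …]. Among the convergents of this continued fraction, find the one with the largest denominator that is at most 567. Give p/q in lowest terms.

1351/260

List convergents until the denominator exceeds the bound:
a_0 = 5: 5/1  (≤ bound)
a_1 = 5: 26/5  (≤ bound)
a_2 = 10: 265/51  (≤ bound)
a_3 = 5: 1351/260  (≤ bound)
a_4 = 10: 13775/2651  (> 567, stop)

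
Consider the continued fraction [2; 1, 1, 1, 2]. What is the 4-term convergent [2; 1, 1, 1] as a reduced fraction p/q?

Build up convergents one term at a time:
a_0 = 2: 2/1
a_1 = 1: 3/1
a_2 = 1: 5/2
a_3 = 1: 8/3

8/3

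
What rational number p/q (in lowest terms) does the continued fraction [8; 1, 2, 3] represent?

87/10

Start with 3.
2 + 1/(3/1) = 2 + 1/3 = 7/3
1 + 1/(7/3) = 1 + 3/7 = 10/7
8 + 1/(10/7) = 8 + 7/10 = 87/10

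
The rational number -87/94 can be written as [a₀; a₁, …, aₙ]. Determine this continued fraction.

[-1; 13, 2, 3]

Repeatedly divide and take the remainder:
-87 = -1·94 + 7, so a_0 = -1
94 = 13·7 + 3, so a_1 = 13
7 = 2·3 + 1, so a_2 = 2
3 = 3·1 + 0, so a_3 = 3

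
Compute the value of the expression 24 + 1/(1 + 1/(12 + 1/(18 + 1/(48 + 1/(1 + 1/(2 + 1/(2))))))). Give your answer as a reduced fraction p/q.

1999505/80226

a_0 = 24: 24/1
a_1 = 1: 25/1
a_2 = 12: 324/13
a_3 = 18: 5857/235
a_4 = 48: 281460/11293
a_5 = 1: 287317/11528
a_6 = 2: 856094/34349
a_7 = 2: 1999505/80226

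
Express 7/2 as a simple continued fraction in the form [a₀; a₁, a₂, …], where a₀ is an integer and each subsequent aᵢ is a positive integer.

Repeatedly divide and take the remainder:
7 ÷ 2 → quotient 3, remainder 1
2 ÷ 1 → quotient 2, remainder 0

[3; 2]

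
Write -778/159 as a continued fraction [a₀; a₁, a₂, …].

-778 ÷ 159 → quotient -5, remainder 17
159 ÷ 17 → quotient 9, remainder 6
17 ÷ 6 → quotient 2, remainder 5
6 ÷ 5 → quotient 1, remainder 1
5 ÷ 1 → quotient 5, remainder 0

[-5; 9, 2, 1, 5]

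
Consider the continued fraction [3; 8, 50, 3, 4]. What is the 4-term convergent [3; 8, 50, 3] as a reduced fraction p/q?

a_0 = 3: 3/1
a_1 = 8: 25/8
a_2 = 50: 1253/401
a_3 = 3: 3784/1211

3784/1211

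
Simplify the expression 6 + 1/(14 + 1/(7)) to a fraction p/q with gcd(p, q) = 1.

601/99

a_0 = 6: 6/1
a_1 = 14: 85/14
a_2 = 7: 601/99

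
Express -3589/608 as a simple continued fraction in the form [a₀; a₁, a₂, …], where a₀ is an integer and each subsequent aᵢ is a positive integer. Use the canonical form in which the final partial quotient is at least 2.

-3589 = -6·608 + 59, so a_0 = -6
608 = 10·59 + 18, so a_1 = 10
59 = 3·18 + 5, so a_2 = 3
18 = 3·5 + 3, so a_3 = 3
5 = 1·3 + 2, so a_4 = 1
3 = 1·2 + 1, so a_5 = 1
2 = 2·1 + 0, so a_6 = 2

[-6; 10, 3, 3, 1, 1, 2]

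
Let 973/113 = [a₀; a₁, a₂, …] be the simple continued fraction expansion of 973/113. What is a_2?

1

Repeatedly divide and take the remainder:
973 ÷ 113 → quotient 8, remainder 69
113 ÷ 69 → quotient 1, remainder 44
69 ÷ 44 → quotient 1, remainder 25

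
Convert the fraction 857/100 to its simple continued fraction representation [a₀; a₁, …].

[8; 1, 1, 3, 14]

⌊857/100⌋ = 8, remainder 57
⌊100/57⌋ = 1, remainder 43
⌊57/43⌋ = 1, remainder 14
⌊43/14⌋ = 3, remainder 1
⌊14/1⌋ = 14, remainder 0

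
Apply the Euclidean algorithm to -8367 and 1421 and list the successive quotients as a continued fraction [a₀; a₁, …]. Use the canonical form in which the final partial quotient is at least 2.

[-6; 8, 1, 14, 1, 9]

Repeatedly divide and take the remainder:
-8367 = -6·1421 + 159, so a_0 = -6
1421 = 8·159 + 149, so a_1 = 8
159 = 1·149 + 10, so a_2 = 1
149 = 14·10 + 9, so a_3 = 14
10 = 1·9 + 1, so a_4 = 1
9 = 9·1 + 0, so a_5 = 9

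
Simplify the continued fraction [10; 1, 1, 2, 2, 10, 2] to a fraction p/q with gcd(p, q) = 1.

a_0 = 10: 10/1
a_1 = 1: 11/1
a_2 = 1: 21/2
a_3 = 2: 53/5
a_4 = 2: 127/12
a_5 = 10: 1323/125
a_6 = 2: 2773/262

2773/262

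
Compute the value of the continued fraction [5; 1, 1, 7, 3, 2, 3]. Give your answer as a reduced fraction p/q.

Start with 3.
2 + 1/(3/1) = 2 + 1/3 = 7/3
3 + 1/(7/3) = 3 + 3/7 = 24/7
7 + 1/(24/7) = 7 + 7/24 = 175/24
1 + 1/(175/24) = 1 + 24/175 = 199/175
1 + 1/(199/175) = 1 + 175/199 = 374/199
5 + 1/(374/199) = 5 + 199/374 = 2069/374

2069/374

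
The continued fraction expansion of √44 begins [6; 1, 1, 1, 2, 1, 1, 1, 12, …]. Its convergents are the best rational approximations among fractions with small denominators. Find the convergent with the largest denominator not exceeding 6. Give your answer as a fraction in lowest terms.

20/3

List convergents until the denominator exceeds the bound:
a_0 = 6: 6/1  (≤ bound)
a_1 = 1: 7/1  (≤ bound)
a_2 = 1: 13/2  (≤ bound)
a_3 = 1: 20/3  (≤ bound)
a_4 = 2: 53/8  (> 6, stop)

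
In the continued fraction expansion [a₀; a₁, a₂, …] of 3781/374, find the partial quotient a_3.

5

3781 ÷ 374 → quotient 10, remainder 41
374 ÷ 41 → quotient 9, remainder 5
41 ÷ 5 → quotient 8, remainder 1
5 ÷ 1 → quotient 5, remainder 0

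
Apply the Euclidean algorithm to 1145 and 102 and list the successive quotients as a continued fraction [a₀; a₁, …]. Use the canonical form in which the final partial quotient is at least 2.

1145 = 11·102 + 23, so a_0 = 11
102 = 4·23 + 10, so a_1 = 4
23 = 2·10 + 3, so a_2 = 2
10 = 3·3 + 1, so a_3 = 3
3 = 3·1 + 0, so a_4 = 3

[11; 4, 2, 3, 3]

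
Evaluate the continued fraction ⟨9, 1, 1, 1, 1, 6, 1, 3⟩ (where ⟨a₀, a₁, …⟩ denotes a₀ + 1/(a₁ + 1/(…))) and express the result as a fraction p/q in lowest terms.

Start with 3.
1 + 1/(3/1) = 1 + 1/3 = 4/3
6 + 1/(4/3) = 6 + 3/4 = 27/4
1 + 1/(27/4) = 1 + 4/27 = 31/27
1 + 1/(31/27) = 1 + 27/31 = 58/31
1 + 1/(58/31) = 1 + 31/58 = 89/58
1 + 1/(89/58) = 1 + 58/89 = 147/89
9 + 1/(147/89) = 9 + 89/147 = 1412/147

1412/147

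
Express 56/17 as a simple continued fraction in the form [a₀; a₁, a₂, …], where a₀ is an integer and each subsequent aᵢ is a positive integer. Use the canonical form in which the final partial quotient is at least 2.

[3; 3, 2, 2]

56 = 3·17 + 5, so a_0 = 3
17 = 3·5 + 2, so a_1 = 3
5 = 2·2 + 1, so a_2 = 2
2 = 2·1 + 0, so a_3 = 2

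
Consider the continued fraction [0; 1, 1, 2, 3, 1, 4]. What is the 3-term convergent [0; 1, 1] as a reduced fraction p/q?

1/2

Build up convergents one term at a time:
a_0 = 0: 0/1
a_1 = 1: 1/1
a_2 = 1: 1/2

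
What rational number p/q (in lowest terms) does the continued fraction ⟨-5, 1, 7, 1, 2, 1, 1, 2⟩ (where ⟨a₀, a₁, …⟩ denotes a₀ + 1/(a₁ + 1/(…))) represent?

a_0 = -5: -5/1
a_1 = 1: -4/1
a_2 = 7: -33/8
a_3 = 1: -37/9
a_4 = 2: -107/26
a_5 = 1: -144/35
a_6 = 1: -251/61
a_7 = 2: -646/157

-646/157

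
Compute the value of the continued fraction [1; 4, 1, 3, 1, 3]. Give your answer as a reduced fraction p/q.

a_0 = 1: 1/1
a_1 = 4: 5/4
a_2 = 1: 6/5
a_3 = 3: 23/19
a_4 = 1: 29/24
a_5 = 3: 110/91

110/91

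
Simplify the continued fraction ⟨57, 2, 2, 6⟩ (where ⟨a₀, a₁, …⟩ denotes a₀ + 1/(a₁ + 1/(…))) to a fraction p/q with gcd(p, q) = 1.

1837/32

Start with 6.
2 + 1/(6/1) = 2 + 1/6 = 13/6
2 + 1/(13/6) = 2 + 6/13 = 32/13
57 + 1/(32/13) = 57 + 13/32 = 1837/32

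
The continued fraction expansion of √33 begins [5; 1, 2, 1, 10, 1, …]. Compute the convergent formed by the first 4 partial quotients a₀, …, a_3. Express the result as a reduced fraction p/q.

23/4

Start with 1.
2 + 1/(1/1) = 2 + 1/1 = 3/1
1 + 1/(3/1) = 1 + 1/3 = 4/3
5 + 1/(4/3) = 5 + 3/4 = 23/4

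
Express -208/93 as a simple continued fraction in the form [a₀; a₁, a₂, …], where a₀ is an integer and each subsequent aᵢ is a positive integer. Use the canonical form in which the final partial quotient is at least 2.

⌊-208/93⌋ = -3, remainder 71
⌊93/71⌋ = 1, remainder 22
⌊71/22⌋ = 3, remainder 5
⌊22/5⌋ = 4, remainder 2
⌊5/2⌋ = 2, remainder 1
⌊2/1⌋ = 2, remainder 0

[-3; 1, 3, 4, 2, 2]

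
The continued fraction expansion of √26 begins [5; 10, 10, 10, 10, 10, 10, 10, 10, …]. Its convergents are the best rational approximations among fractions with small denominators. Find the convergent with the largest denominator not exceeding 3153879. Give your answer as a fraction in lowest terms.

a_0 = 5: 5/1  (≤ bound)
a_1 = 10: 51/10  (≤ bound)
a_2 = 10: 515/101  (≤ bound)
a_3 = 10: 5201/1020  (≤ bound)
a_4 = 10: 52525/10301  (≤ bound)
a_5 = 10: 530451/104030  (≤ bound)
a_6 = 10: 5357035/1050601  (≤ bound)
a_7 = 10: 54100801/10610040  (> 3153879, stop)

5357035/1050601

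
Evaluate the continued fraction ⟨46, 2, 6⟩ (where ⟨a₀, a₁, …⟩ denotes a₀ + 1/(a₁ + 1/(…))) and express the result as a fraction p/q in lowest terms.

Work from the innermost term outward:
Start with 6.
2 + 1/(6/1) = 2 + 1/6 = 13/6
46 + 1/(13/6) = 46 + 6/13 = 604/13

604/13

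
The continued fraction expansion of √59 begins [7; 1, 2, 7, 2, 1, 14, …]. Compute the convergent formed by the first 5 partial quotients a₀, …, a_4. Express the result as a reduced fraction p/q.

361/47

Build up convergents one term at a time:
a_0 = 7: 7/1
a_1 = 1: 8/1
a_2 = 2: 23/3
a_3 = 7: 169/22
a_4 = 2: 361/47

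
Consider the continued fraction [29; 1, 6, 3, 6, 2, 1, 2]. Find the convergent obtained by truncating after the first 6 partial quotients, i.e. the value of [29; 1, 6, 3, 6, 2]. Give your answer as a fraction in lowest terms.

Build up convergents one term at a time:
a_0 = 29: 29/1
a_1 = 1: 30/1
a_2 = 6: 209/7
a_3 = 3: 657/22
a_4 = 6: 4151/139
a_5 = 2: 8959/300

8959/300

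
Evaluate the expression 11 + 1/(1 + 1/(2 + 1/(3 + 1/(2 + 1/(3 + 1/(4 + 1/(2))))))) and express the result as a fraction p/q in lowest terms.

Start with 2.
4 + 1/(2/1) = 4 + 1/2 = 9/2
3 + 1/(9/2) = 3 + 2/9 = 29/9
2 + 1/(29/9) = 2 + 9/29 = 67/29
3 + 1/(67/29) = 3 + 29/67 = 230/67
2 + 1/(230/67) = 2 + 67/230 = 527/230
1 + 1/(527/230) = 1 + 230/527 = 757/527
11 + 1/(757/527) = 11 + 527/757 = 8854/757

8854/757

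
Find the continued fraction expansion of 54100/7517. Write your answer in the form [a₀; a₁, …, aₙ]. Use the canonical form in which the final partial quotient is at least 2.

Run the Euclidean algorithm, recording each quotient:
54100 ÷ 7517 → quotient 7, remainder 1481
7517 ÷ 1481 → quotient 5, remainder 112
1481 ÷ 112 → quotient 13, remainder 25
112 ÷ 25 → quotient 4, remainder 12
25 ÷ 12 → quotient 2, remainder 1
12 ÷ 1 → quotient 12, remainder 0

[7; 5, 13, 4, 2, 12]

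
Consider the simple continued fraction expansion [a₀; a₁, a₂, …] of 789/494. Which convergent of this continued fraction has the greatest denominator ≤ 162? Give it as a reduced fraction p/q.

a_0 = 1: 1/1  (≤ bound)
a_1 = 1: 2/1  (≤ bound)
a_2 = 1: 3/2  (≤ bound)
a_3 = 2: 8/5  (≤ bound)
a_4 = 13: 107/67  (≤ bound)
a_5 = 1: 115/72  (≤ bound)
a_6 = 2: 337/211  (> 162, stop)

115/72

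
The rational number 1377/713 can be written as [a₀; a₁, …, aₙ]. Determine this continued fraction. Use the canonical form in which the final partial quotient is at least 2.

1377 = 1·713 + 664, so a_0 = 1
713 = 1·664 + 49, so a_1 = 1
664 = 13·49 + 27, so a_2 = 13
49 = 1·27 + 22, so a_3 = 1
27 = 1·22 + 5, so a_4 = 1
22 = 4·5 + 2, so a_5 = 4
5 = 2·2 + 1, so a_6 = 2
2 = 2·1 + 0, so a_7 = 2

[1; 1, 13, 1, 1, 4, 2, 2]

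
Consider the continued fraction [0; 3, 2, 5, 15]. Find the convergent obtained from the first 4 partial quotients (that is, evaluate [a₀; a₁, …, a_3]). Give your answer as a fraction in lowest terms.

11/38

Work from the innermost term outward:
Start with 5.
2 + 1/(5/1) = 2 + 1/5 = 11/5
3 + 1/(11/5) = 3 + 5/11 = 38/11
0 + 1/(38/11) = 0 + 11/38 = 11/38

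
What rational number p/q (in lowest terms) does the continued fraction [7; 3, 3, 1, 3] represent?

Start with 3.
1 + 1/(3/1) = 1 + 1/3 = 4/3
3 + 1/(4/3) = 3 + 3/4 = 15/4
3 + 1/(15/4) = 3 + 4/15 = 49/15
7 + 1/(49/15) = 7 + 15/49 = 358/49

358/49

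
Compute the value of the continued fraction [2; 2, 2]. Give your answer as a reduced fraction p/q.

12/5

Work from the innermost term outward:
Start with 2.
2 + 1/(2/1) = 2 + 1/2 = 5/2
2 + 1/(5/2) = 2 + 2/5 = 12/5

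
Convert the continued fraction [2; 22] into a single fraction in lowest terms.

Starting at the tail and folding back:
Start with 22.
2 + 1/(22/1) = 2 + 1/22 = 45/22

45/22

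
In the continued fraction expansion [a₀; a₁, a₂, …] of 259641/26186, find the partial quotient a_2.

10

259641 ÷ 26186 → quotient 9, remainder 23967
26186 ÷ 23967 → quotient 1, remainder 2219
23967 ÷ 2219 → quotient 10, remainder 1777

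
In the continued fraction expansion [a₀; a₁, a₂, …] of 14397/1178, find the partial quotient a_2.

1

14397 = 12·1178 + 261, so a_0 = 12
1178 = 4·261 + 134, so a_1 = 4
261 = 1·134 + 127, so a_2 = 1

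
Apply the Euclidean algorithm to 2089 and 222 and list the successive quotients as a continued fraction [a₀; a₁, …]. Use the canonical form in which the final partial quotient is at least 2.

[9; 2, 2, 3, 1, 1, 1, 3]

Repeatedly divide and take the remainder:
2089 = 9·222 + 91, so a_0 = 9
222 = 2·91 + 40, so a_1 = 2
91 = 2·40 + 11, so a_2 = 2
40 = 3·11 + 7, so a_3 = 3
11 = 1·7 + 4, so a_4 = 1
7 = 1·4 + 3, so a_5 = 1
4 = 1·3 + 1, so a_6 = 1
3 = 3·1 + 0, so a_7 = 3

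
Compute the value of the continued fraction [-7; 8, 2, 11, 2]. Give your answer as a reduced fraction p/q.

Start with 2.
11 + 1/(2/1) = 11 + 1/2 = 23/2
2 + 1/(23/2) = 2 + 2/23 = 48/23
8 + 1/(48/23) = 8 + 23/48 = 407/48
-7 + 1/(407/48) = -7 + 48/407 = -2801/407

-2801/407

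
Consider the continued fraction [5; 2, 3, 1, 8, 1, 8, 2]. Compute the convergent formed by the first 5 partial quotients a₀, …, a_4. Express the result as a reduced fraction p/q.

430/79

Start with 8.
1 + 1/(8/1) = 1 + 1/8 = 9/8
3 + 1/(9/8) = 3 + 8/9 = 35/9
2 + 1/(35/9) = 2 + 9/35 = 79/35
5 + 1/(79/35) = 5 + 35/79 = 430/79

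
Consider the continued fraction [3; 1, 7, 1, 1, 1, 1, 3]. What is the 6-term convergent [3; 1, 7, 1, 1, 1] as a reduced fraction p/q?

a_0 = 3: 3/1
a_1 = 1: 4/1
a_2 = 7: 31/8
a_3 = 1: 35/9
a_4 = 1: 66/17
a_5 = 1: 101/26

101/26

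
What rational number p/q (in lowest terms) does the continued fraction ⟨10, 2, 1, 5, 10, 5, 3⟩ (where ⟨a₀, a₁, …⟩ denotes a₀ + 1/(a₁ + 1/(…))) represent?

29184/2819

Start with 3.
5 + 1/(3/1) = 5 + 1/3 = 16/3
10 + 1/(16/3) = 10 + 3/16 = 163/16
5 + 1/(163/16) = 5 + 16/163 = 831/163
1 + 1/(831/163) = 1 + 163/831 = 994/831
2 + 1/(994/831) = 2 + 831/994 = 2819/994
10 + 1/(2819/994) = 10 + 994/2819 = 29184/2819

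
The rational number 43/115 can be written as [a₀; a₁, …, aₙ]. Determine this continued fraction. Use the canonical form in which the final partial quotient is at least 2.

43 = 0·115 + 43, so a_0 = 0
115 = 2·43 + 29, so a_1 = 2
43 = 1·29 + 14, so a_2 = 1
29 = 2·14 + 1, so a_3 = 2
14 = 14·1 + 0, so a_4 = 14

[0; 2, 1, 2, 14]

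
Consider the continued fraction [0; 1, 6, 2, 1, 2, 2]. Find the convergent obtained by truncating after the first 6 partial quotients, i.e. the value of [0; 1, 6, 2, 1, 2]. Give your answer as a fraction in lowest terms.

51/59

Build up convergents one term at a time:
a_0 = 0: 0/1
a_1 = 1: 1/1
a_2 = 6: 6/7
a_3 = 2: 13/15
a_4 = 1: 19/22
a_5 = 2: 51/59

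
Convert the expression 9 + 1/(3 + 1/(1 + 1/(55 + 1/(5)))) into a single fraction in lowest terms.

10352/1119

Start with 5.
55 + 1/(5/1) = 55 + 1/5 = 276/5
1 + 1/(276/5) = 1 + 5/276 = 281/276
3 + 1/(281/276) = 3 + 276/281 = 1119/281
9 + 1/(1119/281) = 9 + 281/1119 = 10352/1119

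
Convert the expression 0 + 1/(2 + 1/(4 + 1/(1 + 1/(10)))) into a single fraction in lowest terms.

54/119

Start with 10.
1 + 1/(10/1) = 1 + 1/10 = 11/10
4 + 1/(11/10) = 4 + 10/11 = 54/11
2 + 1/(54/11) = 2 + 11/54 = 119/54
0 + 1/(119/54) = 0 + 54/119 = 54/119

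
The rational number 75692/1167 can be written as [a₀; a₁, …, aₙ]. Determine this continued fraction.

[64; 1, 6, 6, 3, 1, 2, 2]

75692 ÷ 1167 → quotient 64, remainder 1004
1167 ÷ 1004 → quotient 1, remainder 163
1004 ÷ 163 → quotient 6, remainder 26
163 ÷ 26 → quotient 6, remainder 7
26 ÷ 7 → quotient 3, remainder 5
7 ÷ 5 → quotient 1, remainder 2
5 ÷ 2 → quotient 2, remainder 1
2 ÷ 1 → quotient 2, remainder 0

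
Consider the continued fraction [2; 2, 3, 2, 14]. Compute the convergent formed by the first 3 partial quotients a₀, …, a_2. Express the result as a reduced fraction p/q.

Compute successive convergents:
a_0 = 2: 2/1
a_1 = 2: 5/2
a_2 = 3: 17/7

17/7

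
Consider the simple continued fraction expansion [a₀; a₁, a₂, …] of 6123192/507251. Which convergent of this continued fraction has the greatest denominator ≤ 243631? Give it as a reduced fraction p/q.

678493/56207

List convergents until the denominator exceeds the bound:
a_0 = 12: 12/1  (≤ bound)
a_1 = 14: 169/14  (≤ bound)
a_2 = 49: 8293/687  (≤ bound)
a_3 = 2: 16755/1388  (≤ bound)
a_4 = 40: 678493/56207  (≤ bound)
a_5 = 9: 6123192/507251  (> 243631, stop)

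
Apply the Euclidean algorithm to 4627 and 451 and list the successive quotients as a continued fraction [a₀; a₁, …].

[10; 3, 1, 5, 1, 7, 2]

4627 = 10·451 + 117, so a_0 = 10
451 = 3·117 + 100, so a_1 = 3
117 = 1·100 + 17, so a_2 = 1
100 = 5·17 + 15, so a_3 = 5
17 = 1·15 + 2, so a_4 = 1
15 = 7·2 + 1, so a_5 = 7
2 = 2·1 + 0, so a_6 = 2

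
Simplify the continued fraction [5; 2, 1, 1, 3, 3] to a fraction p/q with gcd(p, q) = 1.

Work from the innermost term outward:
Start with 3.
3 + 1/(3/1) = 3 + 1/3 = 10/3
1 + 1/(10/3) = 1 + 3/10 = 13/10
1 + 1/(13/10) = 1 + 10/13 = 23/13
2 + 1/(23/13) = 2 + 13/23 = 59/23
5 + 1/(59/23) = 5 + 23/59 = 318/59

318/59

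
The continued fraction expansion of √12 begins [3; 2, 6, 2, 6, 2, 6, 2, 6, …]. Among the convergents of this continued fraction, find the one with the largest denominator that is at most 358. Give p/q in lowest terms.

627/181

a_0 = 3: 3/1  (≤ bound)
a_1 = 2: 7/2  (≤ bound)
a_2 = 6: 45/13  (≤ bound)
a_3 = 2: 97/28  (≤ bound)
a_4 = 6: 627/181  (≤ bound)
a_5 = 2: 1351/390  (> 358, stop)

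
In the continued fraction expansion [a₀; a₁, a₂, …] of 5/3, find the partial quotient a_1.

5 = 1·3 + 2, so a_0 = 1
3 = 1·2 + 1, so a_1 = 1

1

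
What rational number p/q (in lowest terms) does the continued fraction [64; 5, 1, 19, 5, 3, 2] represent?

285227/4445

Start with 2.
3 + 1/(2/1) = 3 + 1/2 = 7/2
5 + 1/(7/2) = 5 + 2/7 = 37/7
19 + 1/(37/7) = 19 + 7/37 = 710/37
1 + 1/(710/37) = 1 + 37/710 = 747/710
5 + 1/(747/710) = 5 + 710/747 = 4445/747
64 + 1/(4445/747) = 64 + 747/4445 = 285227/4445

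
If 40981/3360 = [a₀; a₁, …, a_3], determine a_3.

40981 ÷ 3360 → quotient 12, remainder 661
3360 ÷ 661 → quotient 5, remainder 55
661 ÷ 55 → quotient 12, remainder 1
55 ÷ 1 → quotient 55, remainder 0

55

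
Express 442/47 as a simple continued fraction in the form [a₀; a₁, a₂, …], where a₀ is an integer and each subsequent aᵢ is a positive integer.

[9; 2, 2, 9]

442 = 9·47 + 19, so a_0 = 9
47 = 2·19 + 9, so a_1 = 2
19 = 2·9 + 1, so a_2 = 2
9 = 9·1 + 0, so a_3 = 9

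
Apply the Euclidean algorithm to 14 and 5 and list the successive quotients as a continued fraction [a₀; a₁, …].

[2; 1, 4]

14 = 2·5 + 4, so a_0 = 2
5 = 1·4 + 1, so a_1 = 1
4 = 4·1 + 0, so a_2 = 4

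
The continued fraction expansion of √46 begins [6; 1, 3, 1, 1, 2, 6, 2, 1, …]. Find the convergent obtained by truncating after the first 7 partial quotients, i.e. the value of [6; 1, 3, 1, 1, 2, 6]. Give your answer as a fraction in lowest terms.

Start with 6.
2 + 1/(6/1) = 2 + 1/6 = 13/6
1 + 1/(13/6) = 1 + 6/13 = 19/13
1 + 1/(19/13) = 1 + 13/19 = 32/19
3 + 1/(32/19) = 3 + 19/32 = 115/32
1 + 1/(115/32) = 1 + 32/115 = 147/115
6 + 1/(147/115) = 6 + 115/147 = 997/147

997/147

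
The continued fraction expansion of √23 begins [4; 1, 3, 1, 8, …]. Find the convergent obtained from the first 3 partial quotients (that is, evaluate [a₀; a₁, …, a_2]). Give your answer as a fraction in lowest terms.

19/4

a_0 = 4: 4/1
a_1 = 1: 5/1
a_2 = 3: 19/4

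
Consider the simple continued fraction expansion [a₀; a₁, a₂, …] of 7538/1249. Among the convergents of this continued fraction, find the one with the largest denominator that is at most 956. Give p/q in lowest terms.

a_0 = 6: 6/1  (≤ bound)
a_1 = 28: 169/28  (≤ bound)
a_2 = 2: 344/57  (≤ bound)
a_3 = 1: 513/85  (≤ bound)
a_4 = 1: 857/142  (≤ bound)
a_5 = 2: 2227/369  (≤ bound)
a_6 = 3: 7538/1249  (> 956, stop)

2227/369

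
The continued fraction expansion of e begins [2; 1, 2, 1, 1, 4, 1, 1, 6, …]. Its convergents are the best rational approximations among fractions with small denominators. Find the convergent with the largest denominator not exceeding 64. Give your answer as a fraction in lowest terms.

106/39

a_0 = 2: 2/1  (≤ bound)
a_1 = 1: 3/1  (≤ bound)
a_2 = 2: 8/3  (≤ bound)
a_3 = 1: 11/4  (≤ bound)
a_4 = 1: 19/7  (≤ bound)
a_5 = 4: 87/32  (≤ bound)
a_6 = 1: 106/39  (≤ bound)
a_7 = 1: 193/71  (> 64, stop)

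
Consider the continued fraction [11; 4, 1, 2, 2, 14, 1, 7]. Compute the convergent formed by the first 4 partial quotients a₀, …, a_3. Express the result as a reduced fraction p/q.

157/14

Start with 2.
1 + 1/(2/1) = 1 + 1/2 = 3/2
4 + 1/(3/2) = 4 + 2/3 = 14/3
11 + 1/(14/3) = 11 + 3/14 = 157/14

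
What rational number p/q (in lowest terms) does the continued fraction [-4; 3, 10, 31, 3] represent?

-10749/2923

a_0 = -4: -4/1
a_1 = 3: -11/3
a_2 = 10: -114/31
a_3 = 31: -3545/964
a_4 = 3: -10749/2923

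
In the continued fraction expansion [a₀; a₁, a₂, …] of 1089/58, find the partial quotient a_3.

Apply division with remainder until the remainder is 0:
1089 = 18·58 + 45, so a_0 = 18
58 = 1·45 + 13, so a_1 = 1
45 = 3·13 + 6, so a_2 = 3
13 = 2·6 + 1, so a_3 = 2

2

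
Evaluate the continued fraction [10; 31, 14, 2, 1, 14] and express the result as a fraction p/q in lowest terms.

Starting at the tail and folding back:
Start with 14.
1 + 1/(14/1) = 1 + 1/14 = 15/14
2 + 1/(15/14) = 2 + 14/15 = 44/15
14 + 1/(44/15) = 14 + 15/44 = 631/44
31 + 1/(631/44) = 31 + 44/631 = 19605/631
10 + 1/(19605/631) = 10 + 631/19605 = 196681/19605

196681/19605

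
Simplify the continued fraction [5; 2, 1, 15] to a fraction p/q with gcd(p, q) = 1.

251/47

Starting at the tail and folding back:
Start with 15.
1 + 1/(15/1) = 1 + 1/15 = 16/15
2 + 1/(16/15) = 2 + 15/16 = 47/16
5 + 1/(47/16) = 5 + 16/47 = 251/47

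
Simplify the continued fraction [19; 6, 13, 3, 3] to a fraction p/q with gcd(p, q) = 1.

15485/808

Start with 3.
3 + 1/(3/1) = 3 + 1/3 = 10/3
13 + 1/(10/3) = 13 + 3/10 = 133/10
6 + 1/(133/10) = 6 + 10/133 = 808/133
19 + 1/(808/133) = 19 + 133/808 = 15485/808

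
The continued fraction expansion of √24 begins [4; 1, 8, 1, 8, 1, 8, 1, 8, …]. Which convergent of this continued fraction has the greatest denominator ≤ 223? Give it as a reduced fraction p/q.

List convergents until the denominator exceeds the bound:
a_0 = 4: 4/1  (≤ bound)
a_1 = 1: 5/1  (≤ bound)
a_2 = 8: 44/9  (≤ bound)
a_3 = 1: 49/10  (≤ bound)
a_4 = 8: 436/89  (≤ bound)
a_5 = 1: 485/99  (≤ bound)
a_6 = 8: 4316/881  (> 223, stop)

485/99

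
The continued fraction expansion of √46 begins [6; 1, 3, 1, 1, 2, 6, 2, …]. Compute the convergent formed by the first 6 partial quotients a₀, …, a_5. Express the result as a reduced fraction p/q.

156/23

Start with 2.
1 + 1/(2/1) = 1 + 1/2 = 3/2
1 + 1/(3/2) = 1 + 2/3 = 5/3
3 + 1/(5/3) = 3 + 3/5 = 18/5
1 + 1/(18/5) = 1 + 5/18 = 23/18
6 + 1/(23/18) = 6 + 18/23 = 156/23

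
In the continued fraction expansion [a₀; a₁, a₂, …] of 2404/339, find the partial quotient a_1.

2404 ÷ 339 → quotient 7, remainder 31
339 ÷ 31 → quotient 10, remainder 29

10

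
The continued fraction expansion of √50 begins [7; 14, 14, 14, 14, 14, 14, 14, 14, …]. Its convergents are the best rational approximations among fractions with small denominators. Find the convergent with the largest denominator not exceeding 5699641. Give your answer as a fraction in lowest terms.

a_0 = 7: 7/1  (≤ bound)
a_1 = 14: 99/14  (≤ bound)
a_2 = 14: 1393/197  (≤ bound)
a_3 = 14: 19601/2772  (≤ bound)
a_4 = 14: 275807/39005  (≤ bound)
a_5 = 14: 3880899/548842  (≤ bound)
a_6 = 14: 54608393/7722793  (> 5699641, stop)

3880899/548842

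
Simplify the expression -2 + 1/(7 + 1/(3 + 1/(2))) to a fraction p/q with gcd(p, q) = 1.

Start with 2.
3 + 1/(2/1) = 3 + 1/2 = 7/2
7 + 1/(7/2) = 7 + 2/7 = 51/7
-2 + 1/(51/7) = -2 + 7/51 = -95/51

-95/51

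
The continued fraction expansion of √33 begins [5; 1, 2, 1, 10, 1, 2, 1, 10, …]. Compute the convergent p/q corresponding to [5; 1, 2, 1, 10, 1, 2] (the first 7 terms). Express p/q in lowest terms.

787/137

Work from the innermost term outward:
Start with 2.
1 + 1/(2/1) = 1 + 1/2 = 3/2
10 + 1/(3/2) = 10 + 2/3 = 32/3
1 + 1/(32/3) = 1 + 3/32 = 35/32
2 + 1/(35/32) = 2 + 32/35 = 102/35
1 + 1/(102/35) = 1 + 35/102 = 137/102
5 + 1/(137/102) = 5 + 102/137 = 787/137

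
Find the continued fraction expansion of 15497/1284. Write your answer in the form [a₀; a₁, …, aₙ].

[12; 14, 2, 2, 1, 12]

15497 ÷ 1284 → quotient 12, remainder 89
1284 ÷ 89 → quotient 14, remainder 38
89 ÷ 38 → quotient 2, remainder 13
38 ÷ 13 → quotient 2, remainder 12
13 ÷ 12 → quotient 1, remainder 1
12 ÷ 1 → quotient 12, remainder 0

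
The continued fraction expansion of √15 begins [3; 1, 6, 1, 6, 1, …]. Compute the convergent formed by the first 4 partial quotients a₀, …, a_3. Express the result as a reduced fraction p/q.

Build up convergents one term at a time:
a_0 = 3: 3/1
a_1 = 1: 4/1
a_2 = 6: 27/7
a_3 = 1: 31/8

31/8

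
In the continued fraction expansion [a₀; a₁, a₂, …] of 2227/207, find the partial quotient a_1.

1

2227 ÷ 207 → quotient 10, remainder 157
207 ÷ 157 → quotient 1, remainder 50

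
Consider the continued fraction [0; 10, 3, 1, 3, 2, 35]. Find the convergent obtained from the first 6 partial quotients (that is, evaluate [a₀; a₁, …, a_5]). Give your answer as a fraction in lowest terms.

Starting at the tail and folding back:
Start with 2.
3 + 1/(2/1) = 3 + 1/2 = 7/2
1 + 1/(7/2) = 1 + 2/7 = 9/7
3 + 1/(9/7) = 3 + 7/9 = 34/9
10 + 1/(34/9) = 10 + 9/34 = 349/34
0 + 1/(349/34) = 0 + 34/349 = 34/349

34/349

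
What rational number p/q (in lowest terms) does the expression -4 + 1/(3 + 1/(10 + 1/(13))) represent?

-1493/406

Start with 13.
10 + 1/(13/1) = 10 + 1/13 = 131/13
3 + 1/(131/13) = 3 + 13/131 = 406/131
-4 + 1/(406/131) = -4 + 131/406 = -1493/406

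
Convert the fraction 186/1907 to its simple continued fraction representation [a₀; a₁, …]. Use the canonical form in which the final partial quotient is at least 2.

[0; 10, 3, 1, 22, 2]

⌊186/1907⌋ = 0, remainder 186
⌊1907/186⌋ = 10, remainder 47
⌊186/47⌋ = 3, remainder 45
⌊47/45⌋ = 1, remainder 2
⌊45/2⌋ = 22, remainder 1
⌊2/1⌋ = 2, remainder 0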